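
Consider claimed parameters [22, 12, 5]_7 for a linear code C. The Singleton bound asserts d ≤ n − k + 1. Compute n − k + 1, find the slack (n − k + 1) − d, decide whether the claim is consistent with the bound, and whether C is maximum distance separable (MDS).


Singleton RHS = n − k + 1 = 11, slack = 6, bound satisfied, not MDS.

Singleton bound: d ≤ n − k + 1.
Here n = 22, k = 12, so n − k + 1 = 11.
Given d = 5, check d ≤ 11: YES.
Slack = (n − k + 1) − d = 6.
The code is NOT MDS (slack = 6 > 0).
Description: the claimed parameters are [22, 12, 5]_7; such a code would be non-MDS.


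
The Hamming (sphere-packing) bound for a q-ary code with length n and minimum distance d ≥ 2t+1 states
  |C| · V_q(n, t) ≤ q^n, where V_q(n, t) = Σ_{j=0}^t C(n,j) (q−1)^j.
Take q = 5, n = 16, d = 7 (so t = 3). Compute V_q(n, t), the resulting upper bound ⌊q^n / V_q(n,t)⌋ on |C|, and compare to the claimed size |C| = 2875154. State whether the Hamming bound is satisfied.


V_q(n, t) = 37825, q^n = 152587890625, Hamming bound = 4034048, |C| = 2875154 ≤ bound (satisfied).

Step 1: Compute V_q(n, t) = Σ_{j=0}^3 C(n, j) (q−1)^j.
  j = 0: C(16,0)·(4)^0 = 1·1 = 1.
  j = 1: C(16,1)·(4)^1 = 16·4 = 64.
  j = 2: C(16,2)·(4)^2 = 120·16 = 1920.
  j = 3: C(16,3)·(4)^3 = 560·64 = 35840.
  V_q(n, t) = 1 + 64 + 1920 + 35840 = 37825.
Step 2: q^n = 5^16 = 152587890625.
Step 3: Hamming bound ⌊q^n / V_q(n,t)⌋ = ⌊152587890625/37825⌋ = 4034048.
Step 4: Compare |C| = 2875154 to 4034048: satisfied.
The claimed |C| lies below the Hamming bound.


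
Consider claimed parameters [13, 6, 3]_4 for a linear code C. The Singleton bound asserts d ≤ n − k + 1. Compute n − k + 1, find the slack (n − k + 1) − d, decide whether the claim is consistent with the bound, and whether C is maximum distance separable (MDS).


Singleton RHS = n − k + 1 = 8, slack = 5, bound satisfied, not MDS.

Singleton bound: d ≤ n − k + 1.
Here n = 13, k = 6, so n − k + 1 = 8.
Given d = 3, check d ≤ 8: YES.
Slack = (n − k + 1) − d = 5.
The code is NOT MDS (slack = 5 > 0).
Description: the claimed parameters are [13, 6, 3]_4; such a code would be non-MDS.


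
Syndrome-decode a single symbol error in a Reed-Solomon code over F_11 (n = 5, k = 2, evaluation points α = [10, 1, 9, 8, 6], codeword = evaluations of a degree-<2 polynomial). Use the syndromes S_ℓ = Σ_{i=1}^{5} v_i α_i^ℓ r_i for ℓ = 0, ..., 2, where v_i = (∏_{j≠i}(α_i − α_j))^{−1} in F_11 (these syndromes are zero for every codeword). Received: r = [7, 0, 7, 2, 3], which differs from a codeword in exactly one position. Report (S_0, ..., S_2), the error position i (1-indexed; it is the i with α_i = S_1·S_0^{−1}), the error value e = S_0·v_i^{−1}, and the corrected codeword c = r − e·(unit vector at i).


S = (1, 10, 1), error at position 1, error magnitude e = 6, c = [1, 0, 7, 2, 3].

Step 1: column multipliers v_i = (∏_{j≠i}(α_i − α_j))^{−1} mod 11.
  i = 1 (α = 10): (10−1)(10−9)(10−8)(10−6) = 9·1·2·4 = 72 ≡ 6, so v_1 = 6^{−1} = 2 (mod 11).
  i = 2 (α = 1): (1−10)(1−9)(1−8)(1−6) = (−9)·(−8)·(−7)·(−5) = 2520 ≡ 1, so v_2 = 1^{−1} = 1 (mod 11).
  i = 3 (α = 9): (9−10)(9−1)(9−8)(9−6) = (−1)·8·1·3 = −24 ≡ 9, so v_3 = 9^{−1} = 5 (mod 11).
  i = 4 (α = 8): (8−10)(8−1)(8−9)(8−6) = (−2)·7·(−1)·2 = 28 ≡ 6, so v_4 = 6^{−1} = 2 (mod 11).
  i = 5 (α = 6): (6−10)(6−1)(6−9)(6−8) = (−4)·5·(−3)·(−2) = −120 ≡ 1, so v_5 = 1^{−1} = 1 (mod 11).
  v = [2, 1, 5, 2, 1].
Step 2: syndromes of r = [7, 0, 7, 2, 3] (all sums mod 11).
  S_0 = Σ v_i r_i = 2·7 + 1·0 + 5·7 + 2·2 + 1·3 = 56 ≡ 1.
  S_1 = Σ v_i α_i r_i = 2·10·7 + 1·1·0 + 5·9·7 + 2·8·2 + 1·6·3 = 505 ≡ 10.
  α_i^2 mod 11 = [1, 1, 4, 9, 3].
  S_2 = Σ v_i α_i^2 r_i = 2·1·7 + 1·1·0 + 5·4·7 + 2·9·2 + 1·3·3 = 199 ≡ 1.
  S = (1, 10, 1) ≠ 0, so r is not a codeword (an error is present).
Step 3: locate the error. For a single error e at position i, S_ℓ = v_i·e·α_i^ℓ, so α_err = S_1/S_0.
  S_0^{−1} = 1^{−1} = 1 (mod 11), so α_err = 10·1 = 10 ≡ 10 = α_1. Error position i = 1.
  Consistency check: S_2/S_1 = 1·10 = 10 ≡ 10 = α_err ✓ (single-error assumption holds).
Step 4: error magnitude e = S_0/v_1 = S_0·∏_{j≠1}(α_1 − α_j) = 1·6 = 6 ≡ 6 (mod 11).
Step 5: correct position 1: c_1 = r_1 − e = 7 − 6 ≡ 1 (mod 11). Hence c = [1, 0, 7, 2, 3].
  Check: interpolating c through the α_i gives m(x) = 6 + 5·x (degree < 2) with m(α_i) = c_i for every i, so c is indeed a codeword.


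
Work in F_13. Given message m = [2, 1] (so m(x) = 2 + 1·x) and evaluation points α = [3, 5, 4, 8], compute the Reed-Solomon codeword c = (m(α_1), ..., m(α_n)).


c = [5, 7, 6, 10]

Message polynomial: m(x) = 2 + 1·x (mod 13).
For each evaluation point α_i, compute m(α_i) mod 13:
  α_1 = 3: Horner steps 1 → 5, so m(3) = 5.
  α_2 = 5: Horner steps 1 → 7, so m(5) = 7.
  α_3 = 4: Horner steps 1 → 6, so m(4) = 6.
  α_4 = 8: Horner steps 1 → 10, so m(8) = 10.
Codeword c = [5, 7, 6, 10] ∈ F_13^4.


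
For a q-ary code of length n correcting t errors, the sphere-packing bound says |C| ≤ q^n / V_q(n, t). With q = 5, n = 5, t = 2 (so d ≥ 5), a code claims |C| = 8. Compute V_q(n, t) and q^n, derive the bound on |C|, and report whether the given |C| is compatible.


V_q(n, t) = 181, q^n = 3125, Hamming bound = 17, |C| = 8 ≤ bound (satisfied).

Step 1: Compute V_q(n, t) = Σ_{j=0}^2 C(n, j) (q−1)^j.
  j = 0: C(5,0)·(4)^0 = 1·1 = 1.
  j = 1: C(5,1)·(4)^1 = 5·4 = 20.
  j = 2: C(5,2)·(4)^2 = 10·16 = 160.
  V_q(n, t) = 1 + 20 + 160 = 181.
Step 2: q^n = 5^5 = 3125.
Step 3: Hamming bound ⌊q^n / V_q(n,t)⌋ = ⌊3125/181⌋ = 17.
Step 4: Compare |C| = 8 to 17: satisfied.
The claimed |C| lies below the Hamming bound.


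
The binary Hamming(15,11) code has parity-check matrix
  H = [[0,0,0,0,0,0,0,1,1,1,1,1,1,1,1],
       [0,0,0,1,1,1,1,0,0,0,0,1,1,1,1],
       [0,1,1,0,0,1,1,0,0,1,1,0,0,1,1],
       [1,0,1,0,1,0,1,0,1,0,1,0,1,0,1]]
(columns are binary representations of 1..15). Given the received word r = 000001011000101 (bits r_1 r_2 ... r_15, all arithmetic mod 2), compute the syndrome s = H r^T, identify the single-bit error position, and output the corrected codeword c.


s = (0, 1, 0, 1)^T, error position = 5, corrected codeword c = 000011011000101

Compute s = H r^T mod 2 one row at a time:
  s_1 = 1 + 1 + 0 + 0 + 0 + 1 + 0 + 1 = 4 ≡ 0 (mod 2).
  s_2 = 0 + 0 + 1 + 0 + 0 + 1 + 0 + 1 = 3 ≡ 1 (mod 2).
  s_3 = 0 + 0 + 1 + 0 + 0 + 0 + 0 + 1 = 2 ≡ 0 (mod 2).
  s_4 = 0 + 0 + 0 + 0 + 1 + 0 + 1 + 1 = 3 ≡ 1 (mod 2).
s = (0, 1, 0, 1)^T — this equals column 5 of H (binary 0101), so error is at position 5.
Correct: flip bit 5 of r = 000001011000101 to get c = 000011011000101.


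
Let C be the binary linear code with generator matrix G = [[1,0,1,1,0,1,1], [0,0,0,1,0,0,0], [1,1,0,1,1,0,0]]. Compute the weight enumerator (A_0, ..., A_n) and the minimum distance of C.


Weight distribution: A_0 = 1, A_1 = 1, A_3 = 1, A_4 = 2, A_5 = 2, A_6 = 1. Minimum distance d = 1.

Enumerate all 2^3 = 8 messages m ∈ F_2^3.
For each, compute codeword c = mG in F_2^7, then tally its weight.
  m = 000 → c = 0000000, weight = 0.
  m = 100 → c = 1011011, weight = 5.
  m = 010 → c = 0001000, weight = 1.
  m = 110 → c = 1010011, weight = 4.
  m = 001 → c = 1101100, weight = 4.
  m = 101 → c = 0110111, weight = 5.
  m = 011 → c = 1100100, weight = 3.
  m = 111 → c = 0111111, weight = 6.
Tally weights:
  weight 0: 1 codewords.
  weight 1: 1 codewords.
  weight 3: 1 codewords.
  weight 4: 2 codewords.
  weight 5: 2 codewords.
  weight 6: 1 codewords.
Minimum distance d = smallest w > 0 with A_w > 0 = 1.
Sanity: Σ A_w = 8 = 2^3 = 8 ✓.


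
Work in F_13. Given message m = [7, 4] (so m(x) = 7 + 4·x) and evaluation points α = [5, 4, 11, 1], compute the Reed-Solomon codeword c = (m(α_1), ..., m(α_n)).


c = [1, 10, 12, 11]

Message polynomial: m(x) = 7 + 4·x (mod 13).
For each evaluation point α_i, compute m(α_i) mod 13:
  α_1 = 5: Horner steps 4 → 1, so m(5) = 1.
  α_2 = 4: Horner steps 4 → 10, so m(4) = 10.
  α_3 = 11: Horner steps 4 → 12, so m(11) = 12.
  α_4 = 1: Horner steps 4 → 11, so m(1) = 11.
Codeword c = [1, 10, 12, 11] ∈ F_13^4.


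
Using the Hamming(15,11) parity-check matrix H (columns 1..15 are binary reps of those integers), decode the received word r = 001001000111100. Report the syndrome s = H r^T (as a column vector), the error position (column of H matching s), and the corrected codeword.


s = (0, 1, 0, 1)^T, error position = 5, corrected codeword c = 001011000111100

Compute s = H r^T mod 2 one row at a time:
  s_1 = 0 + 0 + 1 + 1 + 1 + 1 + 0 + 0 = 4 ≡ 0 (mod 2).
  s_2 = 0 + 0 + 1 + 0 + 1 + 1 + 0 + 0 = 3 ≡ 1 (mod 2).
  s_3 = 0 + 1 + 1 + 0 + 1 + 1 + 0 + 0 = 4 ≡ 0 (mod 2).
  s_4 = 0 + 1 + 0 + 0 + 0 + 1 + 1 + 0 = 3 ≡ 1 (mod 2).
s = (0, 1, 0, 1)^T — this equals column 5 of H (binary 0101), so error is at position 5.
Correct: flip bit 5 of r = 001001000111100 to get c = 001011000111100.


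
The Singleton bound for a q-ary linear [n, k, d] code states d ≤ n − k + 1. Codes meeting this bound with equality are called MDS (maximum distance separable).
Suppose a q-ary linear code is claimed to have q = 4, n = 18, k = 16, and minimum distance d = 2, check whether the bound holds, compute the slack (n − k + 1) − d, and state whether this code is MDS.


Singleton RHS = n − k + 1 = 3, slack = 1, bound satisfied, not MDS.

Singleton bound: d ≤ n − k + 1.
Here n = 18, k = 16, so n − k + 1 = 3.
Given d = 2, check d ≤ 3: YES.
Slack = (n − k + 1) − d = 1.
The code is NOT MDS (slack = 1 > 0).
Description: the claimed parameters are [18, 16, 2]_4; such a code would be non-MDS.


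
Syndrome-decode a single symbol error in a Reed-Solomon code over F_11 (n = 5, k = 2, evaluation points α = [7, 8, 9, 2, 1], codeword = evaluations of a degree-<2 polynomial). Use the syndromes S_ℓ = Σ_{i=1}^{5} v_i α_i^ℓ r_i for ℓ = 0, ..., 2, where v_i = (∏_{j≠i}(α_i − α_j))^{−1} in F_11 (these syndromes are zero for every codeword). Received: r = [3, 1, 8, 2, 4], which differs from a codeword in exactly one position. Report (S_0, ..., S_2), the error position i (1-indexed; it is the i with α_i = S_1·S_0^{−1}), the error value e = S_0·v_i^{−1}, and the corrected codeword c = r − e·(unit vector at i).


S = (10, 2, 7), error at position 3, error magnitude e = 9, c = [3, 1, 10, 2, 4].

Step 1: column multipliers v_i = (∏_{j≠i}(α_i − α_j))^{−1} mod 11.
  i = 1 (α = 7): (7−8)(7−9)(7−2)(7−1) = (−1)·(−2)·5·6 = 60 ≡ 5, so v_1 = 5^{−1} = 9 (mod 11).
  i = 2 (α = 8): (8−7)(8−9)(8−2)(8−1) = 1·(−1)·6·7 = −42 ≡ 2, so v_2 = 2^{−1} = 6 (mod 11).
  i = 3 (α = 9): (9−7)(9−8)(9−2)(9−1) = 2·1·7·8 = 112 ≡ 2, so v_3 = 2^{−1} = 6 (mod 11).
  i = 4 (α = 2): (2−7)(2−8)(2−9)(2−1) = (−5)·(−6)·(−7)·1 = −210 ≡ 10, so v_4 = 10^{−1} = 10 (mod 11).
  i = 5 (α = 1): (1−7)(1−8)(1−9)(1−2) = (−6)·(−7)·(−8)·(−1) = 336 ≡ 6, so v_5 = 6^{−1} = 2 (mod 11).
  v = [9, 6, 6, 10, 2].
Step 2: syndromes of r = [3, 1, 8, 2, 4] (all sums mod 11).
  S_0 = Σ v_i r_i = 9·3 + 6·1 + 6·8 + 10·2 + 2·4 = 109 ≡ 10.
  S_1 = Σ v_i α_i r_i = 9·7·3 + 6·8·1 + 6·9·8 + 10·2·2 + 2·1·4 = 717 ≡ 2.
  α_i^2 mod 11 = [5, 9, 4, 4, 1].
  S_2 = Σ v_i α_i^2 r_i = 9·5·3 + 6·9·1 + 6·4·8 + 10·4·2 + 2·1·4 = 469 ≡ 7.
  S = (10, 2, 7) ≠ 0, so r is not a codeword (an error is present).
Step 3: locate the error. For a single error e at position i, S_ℓ = v_i·e·α_i^ℓ, so α_err = S_1/S_0.
  S_0^{−1} = 10^{−1} = 10 (mod 11), so α_err = 2·10 = 20 ≡ 9 = α_3. Error position i = 3.
  Consistency check: S_2/S_1 = 7·6 = 42 ≡ 9 = α_err ✓ (single-error assumption holds).
Step 4: error magnitude e = S_0/v_3 = S_0·∏_{j≠3}(α_3 − α_j) = 10·2 = 20 ≡ 9 (mod 11).
Step 5: correct position 3: c_3 = r_3 − e = 8 − 9 ≡ 10 (mod 11). Hence c = [3, 1, 10, 2, 4].
  Check: interpolating c through the α_i gives m(x) = 6 + 9·x (degree < 2) with m(α_i) = c_i for every i, so c is indeed a codeword.


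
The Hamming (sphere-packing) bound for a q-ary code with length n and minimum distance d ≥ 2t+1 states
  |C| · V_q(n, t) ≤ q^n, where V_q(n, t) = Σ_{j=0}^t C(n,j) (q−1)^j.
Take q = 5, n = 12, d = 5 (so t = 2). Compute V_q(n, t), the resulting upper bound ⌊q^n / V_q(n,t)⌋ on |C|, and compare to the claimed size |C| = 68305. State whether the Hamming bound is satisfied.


V_q(n, t) = 1105, q^n = 244140625, Hamming bound = 220941, |C| = 68305 ≤ bound (satisfied).

Step 1: Compute V_q(n, t) = Σ_{j=0}^2 C(n, j) (q−1)^j.
  j = 0: C(12,0)·(4)^0 = 1·1 = 1.
  j = 1: C(12,1)·(4)^1 = 12·4 = 48.
  j = 2: C(12,2)·(4)^2 = 66·16 = 1056.
  V_q(n, t) = 1 + 48 + 1056 = 1105.
Step 2: q^n = 5^12 = 244140625.
Step 3: Hamming bound ⌊q^n / V_q(n,t)⌋ = ⌊244140625/1105⌋ = 220941.
Step 4: Compare |C| = 68305 to 220941: satisfied.
The claimed |C| lies below the Hamming bound.


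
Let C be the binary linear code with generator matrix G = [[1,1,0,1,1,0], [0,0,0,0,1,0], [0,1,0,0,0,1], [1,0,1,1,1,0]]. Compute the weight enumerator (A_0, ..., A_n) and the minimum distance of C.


Weight distribution: A_0 = 1, A_1 = 1, A_2 = 3, A_3 = 6, A_4 = 3, A_5 = 1, A_6 = 1. Minimum distance d = 1.

Enumerate all 2^4 = 16 messages m ∈ F_2^4.
For each, compute codeword c = mG in F_2^6, then tally its weight.
  m = 0000 → c = 000000, weight = 0.
  m = 1000 → c = 110110, weight = 4.
  m = 0100 → c = 000010, weight = 1.
  m = 1100 → c = 110100, weight = 3.
  m = 0010 → c = 010001, weight = 2.
  m = 1010 → c = 100111, weight = 4.
  m = 0110 → c = 010011, weight = 3.
  m = 1110 → c = 100101, weight = 3.
  m = 0001 → c = 101110, weight = 4.
  m = 1001 → c = 011000, weight = 2.
  m = 0101 → c = 101100, weight = 3.
  m = 1101 → c = 011010, weight = 3.
  m = 0011 → c = 111111, weight = 6.
  m = 1011 → c = 001001, weight = 2.
  m = 0111 → c = 111101, weight = 5.
  m = 1111 → c = 001011, weight = 3.
Tally weights:
  weight 0: 1 codewords.
  weight 1: 1 codewords.
  weight 2: 3 codewords.
  weight 3: 6 codewords.
  weight 4: 3 codewords.
  weight 5: 1 codewords.
  weight 6: 1 codewords.
Minimum distance d = smallest w > 0 with A_w > 0 = 1.
Sanity: Σ A_w = 16 = 2^4 = 16 ✓.


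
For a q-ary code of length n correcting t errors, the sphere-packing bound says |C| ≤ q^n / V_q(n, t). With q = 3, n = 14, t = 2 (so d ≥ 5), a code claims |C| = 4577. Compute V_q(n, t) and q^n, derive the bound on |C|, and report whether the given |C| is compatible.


V_q(n, t) = 393, q^n = 4782969, Hamming bound = 12170, |C| = 4577 ≤ bound (satisfied).

Step 1: Compute V_q(n, t) = Σ_{j=0}^2 C(n, j) (q−1)^j.
  j = 0: C(14,0)·(2)^0 = 1·1 = 1.
  j = 1: C(14,1)·(2)^1 = 14·2 = 28.
  j = 2: C(14,2)·(2)^2 = 91·4 = 364.
  V_q(n, t) = 1 + 28 + 364 = 393.
Step 2: q^n = 3^14 = 4782969.
Step 3: Hamming bound ⌊q^n / V_q(n,t)⌋ = ⌊4782969/393⌋ = 12170.
Step 4: Compare |C| = 4577 to 12170: satisfied.
The claimed |C| lies below the Hamming bound.


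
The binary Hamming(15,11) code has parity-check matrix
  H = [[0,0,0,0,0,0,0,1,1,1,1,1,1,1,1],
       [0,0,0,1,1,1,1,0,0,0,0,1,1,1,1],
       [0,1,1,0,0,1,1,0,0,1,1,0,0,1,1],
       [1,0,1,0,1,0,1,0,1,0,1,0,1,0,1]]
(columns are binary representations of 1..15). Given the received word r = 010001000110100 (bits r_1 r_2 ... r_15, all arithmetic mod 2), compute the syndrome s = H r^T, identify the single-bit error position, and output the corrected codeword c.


s = (1, 0, 0, 0)^T, error position = 8, corrected codeword c = 010001010110100

Compute s = H r^T mod 2 one row at a time:
  s_1 = 0 + 0 + 1 + 1 + 0 + 1 + 0 + 0 = 3 ≡ 1 (mod 2).
  s_2 = 0 + 0 + 1 + 0 + 0 + 1 + 0 + 0 = 2 ≡ 0 (mod 2).
  s_3 = 1 + 0 + 1 + 0 + 1 + 1 + 0 + 0 = 4 ≡ 0 (mod 2).
  s_4 = 0 + 0 + 0 + 0 + 0 + 1 + 1 + 0 = 2 ≡ 0 (mod 2).
s = (1, 0, 0, 0)^T — this equals column 8 of H (binary 1000), so error is at position 8.
Correct: flip bit 8 of r = 010001000110100 to get c = 010001010110100.


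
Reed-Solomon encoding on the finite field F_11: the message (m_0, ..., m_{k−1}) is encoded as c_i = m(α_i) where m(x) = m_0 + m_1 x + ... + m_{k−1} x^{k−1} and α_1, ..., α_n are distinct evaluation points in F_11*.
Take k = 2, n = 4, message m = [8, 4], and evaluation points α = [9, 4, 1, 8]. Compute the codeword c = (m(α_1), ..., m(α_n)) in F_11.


c = [0, 2, 1, 7]

Message polynomial: m(x) = 8 + 4·x (mod 11).
For each evaluation point α_i, compute m(α_i) mod 11:
  α_1 = 9: Horner steps 4 → 0, so m(9) = 0.
  α_2 = 4: Horner steps 4 → 2, so m(4) = 2.
  α_3 = 1: Horner steps 4 → 1, so m(1) = 1.
  α_4 = 8: Horner steps 4 → 7, so m(8) = 7.
Codeword c = [0, 2, 1, 7] ∈ F_11^4.


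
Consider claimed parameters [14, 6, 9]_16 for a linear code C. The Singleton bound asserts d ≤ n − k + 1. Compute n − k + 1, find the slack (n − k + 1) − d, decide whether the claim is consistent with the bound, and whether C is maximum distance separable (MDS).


Singleton RHS = n − k + 1 = 9, slack = 0, bound satisfied, MDS.

Singleton bound: d ≤ n − k + 1.
Here n = 14, k = 6, so n − k + 1 = 9.
Given d = 9, check d ≤ 9: YES.
Slack = (n − k + 1) − d = 0.
The code is MDS (slack = 0).
Description: the claimed parameters are [14, 6, 9]_16; such a code would be MDS (meets Singleton bound).


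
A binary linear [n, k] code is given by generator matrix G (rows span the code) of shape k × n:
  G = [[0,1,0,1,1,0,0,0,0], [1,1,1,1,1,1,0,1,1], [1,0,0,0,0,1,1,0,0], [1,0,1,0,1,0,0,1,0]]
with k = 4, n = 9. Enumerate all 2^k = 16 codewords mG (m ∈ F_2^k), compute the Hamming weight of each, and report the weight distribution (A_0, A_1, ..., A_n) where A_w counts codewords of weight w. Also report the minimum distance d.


Weight distribution: A_0 = 1, A_3 = 3, A_4 = 4, A_5 = 4, A_6 = 2, A_7 = 1, A_8 = 1. Minimum distance d = 3.

Enumerate all 2^4 = 16 messages m ∈ F_2^4.
For each, compute codeword c = mG in F_2^9, then tally its weight.
  m = 0000 → c = 000000000, weight = 0.
  m = 1000 → c = 010110000, weight = 3.
  m = 0100 → c = 111111011, weight = 8.
  m = 1100 → c = 101001011, weight = 5.
  m = 0010 → c = 100001100, weight = 3.
  m = 1010 → c = 110111100, weight = 6.
  m = 0110 → c = 011110111, weight = 7.
  m = 1110 → c = 001000111, weight = 4.
  m = 0001 → c = 101010010, weight = 4.
  m = 1001 → c = 111100010, weight = 5.
  m = 0101 → c = 010101001, weight = 4.
  m = 1101 → c = 000011001, weight = 3.
  m = 0011 → c = 001011110, weight = 5.
  m = 1011 → c = 011101110, weight = 6.
  m = 0111 → c = 110100101, weight = 5.
  m = 1111 → c = 100010101, weight = 4.
Tally weights:
  weight 0: 1 codewords.
  weight 3: 3 codewords.
  weight 4: 4 codewords.
  weight 5: 4 codewords.
  weight 6: 2 codewords.
  weight 7: 1 codewords.
  weight 8: 1 codewords.
Minimum distance d = smallest w > 0 with A_w > 0 = 3.
Sanity: Σ A_w = 16 = 2^4 = 16 ✓.


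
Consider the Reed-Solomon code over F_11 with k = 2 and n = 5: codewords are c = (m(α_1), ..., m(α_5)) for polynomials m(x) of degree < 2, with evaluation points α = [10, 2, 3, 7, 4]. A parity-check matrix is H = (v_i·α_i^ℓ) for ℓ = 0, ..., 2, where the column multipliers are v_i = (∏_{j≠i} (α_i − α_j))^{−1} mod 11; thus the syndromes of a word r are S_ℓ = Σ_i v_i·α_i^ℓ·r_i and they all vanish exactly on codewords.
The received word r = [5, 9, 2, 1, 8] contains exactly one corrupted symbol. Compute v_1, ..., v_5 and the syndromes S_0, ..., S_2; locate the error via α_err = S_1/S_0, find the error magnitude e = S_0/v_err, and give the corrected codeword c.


S = (2, 6, 7), error at position 3, error magnitude e = 10, c = [5, 9, 3, 1, 8].

Step 1: column multipliers v_i = (∏_{j≠i}(α_i − α_j))^{−1} mod 11.
  i = 1 (α = 10): (10−2)(10−3)(10−7)(10−4) = 8·7·3·6 = 1008 ≡ 7, so v_1 = 7^{−1} = 8 (mod 11).
  i = 2 (α = 2): (2−10)(2−3)(2−7)(2−4) = (−8)·(−1)·(−5)·(−2) = 80 ≡ 3, so v_2 = 3^{−1} = 4 (mod 11).
  i = 3 (α = 3): (3−10)(3−2)(3−7)(3−4) = (−7)·1·(−4)·(−1) = −28 ≡ 5, so v_3 = 5^{−1} = 9 (mod 11).
  i = 4 (α = 7): (7−10)(7−2)(7−3)(7−4) = (−3)·5·4·3 = −180 ≡ 7, so v_4 = 7^{−1} = 8 (mod 11).
  i = 5 (α = 4): (4−10)(4−2)(4−3)(4−7) = (−6)·2·1·(−3) = 36 ≡ 3, so v_5 = 3^{−1} = 4 (mod 11).
  v = [8, 4, 9, 8, 4].
Step 2: syndromes of r = [5, 9, 2, 1, 8] (all sums mod 11).
  S_0 = Σ v_i r_i = 8·5 + 4·9 + 9·2 + 8·1 + 4·8 = 134 ≡ 2.
  S_1 = Σ v_i α_i r_i = 8·10·5 + 4·2·9 + 9·3·2 + 8·7·1 + 4·4·8 = 710 ≡ 6.
  α_i^2 mod 11 = [1, 4, 9, 5, 5].
  S_2 = Σ v_i α_i^2 r_i = 8·1·5 + 4·4·9 + 9·9·2 + 8·5·1 + 4·5·8 = 546 ≡ 7.
  S = (2, 6, 7) ≠ 0, so r is not a codeword (an error is present).
Step 3: locate the error. For a single error e at position i, S_ℓ = v_i·e·α_i^ℓ, so α_err = S_1/S_0.
  S_0^{−1} = 2^{−1} = 6 (mod 11), so α_err = 6·6 = 36 ≡ 3 = α_3. Error position i = 3.
  Consistency check: S_2/S_1 = 7·2 = 14 ≡ 3 = α_err ✓ (single-error assumption holds).
Step 4: error magnitude e = S_0/v_3 = S_0·∏_{j≠3}(α_3 − α_j) = 2·5 = 10 ≡ 10 (mod 11).
Step 5: correct position 3: c_3 = r_3 − e = 2 − 10 ≡ 3 (mod 11). Hence c = [5, 9, 3, 1, 8].
  Check: interpolating c through the α_i gives m(x) = 10 + 5·x (degree < 2) with m(α_i) = c_i for every i, so c is indeed a codeword.


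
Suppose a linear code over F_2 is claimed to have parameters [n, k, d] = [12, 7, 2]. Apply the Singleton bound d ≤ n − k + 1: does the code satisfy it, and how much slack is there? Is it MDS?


Singleton RHS = n − k + 1 = 6, slack = 4, bound satisfied, not MDS.

Singleton bound: d ≤ n − k + 1.
Here n = 12, k = 7, so n − k + 1 = 6.
Given d = 2, check d ≤ 6: YES.
Slack = (n − k + 1) − d = 4.
The code is NOT MDS (slack = 4 > 0).
Description: the claimed parameters are [12, 7, 2]_2; such a code would be non-MDS.


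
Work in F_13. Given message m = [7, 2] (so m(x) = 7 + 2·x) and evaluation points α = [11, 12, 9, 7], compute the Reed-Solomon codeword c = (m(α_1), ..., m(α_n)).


c = [3, 5, 12, 8]

Message polynomial: m(x) = 7 + 2·x (mod 13).
For each evaluation point α_i, compute m(α_i) mod 13:
  α_1 = 11: Horner steps 2 → 3, so m(11) = 3.
  α_2 = 12: Horner steps 2 → 5, so m(12) = 5.
  α_3 = 9: Horner steps 2 → 12, so m(9) = 12.
  α_4 = 7: Horner steps 2 → 8, so m(7) = 8.
Codeword c = [3, 5, 12, 8] ∈ F_13^4.


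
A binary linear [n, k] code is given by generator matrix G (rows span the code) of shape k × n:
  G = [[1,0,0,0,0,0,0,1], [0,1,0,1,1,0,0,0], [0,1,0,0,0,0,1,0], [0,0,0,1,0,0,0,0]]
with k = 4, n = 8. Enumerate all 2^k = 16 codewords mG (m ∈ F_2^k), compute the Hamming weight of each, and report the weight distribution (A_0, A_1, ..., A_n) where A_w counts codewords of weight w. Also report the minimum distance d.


Weight distribution: A_0 = 1, A_1 = 1, A_2 = 4, A_3 = 4, A_4 = 3, A_5 = 3. Minimum distance d = 1.

Enumerate all 2^4 = 16 messages m ∈ F_2^4.
For each, compute codeword c = mG in F_2^8, then tally its weight.
  m = 0000 → c = 00000000, weight = 0.
  m = 1000 → c = 10000001, weight = 2.
  m = 0100 → c = 01011000, weight = 3.
  m = 1100 → c = 11011001, weight = 5.
  m = 0010 → c = 01000010, weight = 2.
  m = 1010 → c = 11000011, weight = 4.
  m = 0110 → c = 00011010, weight = 3.
  m = 1110 → c = 10011011, weight = 5.
  m = 0001 → c = 00010000, weight = 1.
  m = 1001 → c = 10010001, weight = 3.
  m = 0101 → c = 01001000, weight = 2.
  m = 1101 → c = 11001001, weight = 4.
  m = 0011 → c = 01010010, weight = 3.
  m = 1011 → c = 11010011, weight = 5.
  m = 0111 → c = 00001010, weight = 2.
  m = 1111 → c = 10001011, weight = 4.
Tally weights:
  weight 0: 1 codewords.
  weight 1: 1 codewords.
  weight 2: 4 codewords.
  weight 3: 4 codewords.
  weight 4: 3 codewords.
  weight 5: 3 codewords.
Minimum distance d = smallest w > 0 with A_w > 0 = 1.
Sanity: Σ A_w = 16 = 2^4 = 16 ✓.


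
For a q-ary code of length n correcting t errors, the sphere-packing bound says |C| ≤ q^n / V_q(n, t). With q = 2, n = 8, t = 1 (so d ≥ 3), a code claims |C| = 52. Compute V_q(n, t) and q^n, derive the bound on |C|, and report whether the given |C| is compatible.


V_q(n, t) = 9, q^n = 256, Hamming bound = 28, |C| = 52 > bound (violated).

Step 1: Compute V_q(n, t) = Σ_{j=0}^1 C(n, j) (q−1)^j.
  j = 0: C(8,0)·(1)^0 = 1·1 = 1.
  j = 1: C(8,1)·(1)^1 = 8·1 = 8.
  V_q(n, t) = 1 + 8 = 9.
Step 2: q^n = 2^8 = 256.
Step 3: Hamming bound ⌊q^n / V_q(n,t)⌋ = ⌊256/9⌋ = 28.
Step 4: Compare |C| = 52 to 28: violated.
The claimed |C| lies above the Hamming bound, so no 2-ary code of length 8 with d ≥ 3 can have 52 codewords.


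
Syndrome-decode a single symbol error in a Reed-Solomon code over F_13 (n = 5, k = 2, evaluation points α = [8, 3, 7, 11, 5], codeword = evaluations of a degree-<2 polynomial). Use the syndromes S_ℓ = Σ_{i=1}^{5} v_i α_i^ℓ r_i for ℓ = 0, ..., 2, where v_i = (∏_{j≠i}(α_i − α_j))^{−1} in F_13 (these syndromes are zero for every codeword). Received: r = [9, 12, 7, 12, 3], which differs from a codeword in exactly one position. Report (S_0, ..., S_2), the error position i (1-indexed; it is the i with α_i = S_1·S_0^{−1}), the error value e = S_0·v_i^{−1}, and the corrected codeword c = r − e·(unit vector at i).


S = (9, 8, 10), error at position 4, error magnitude e = 10, c = [9, 12, 7, 2, 3].

Step 1: column multipliers v_i = (∏_{j≠i}(α_i − α_j))^{−1} mod 13.
  i = 1 (α = 8): (8−3)(8−7)(8−11)(8−5) = 5·1·(−3)·3 = −45 ≡ 7, so v_1 = 7^{−1} = 2 (mod 13).
  i = 2 (α = 3): (3−8)(3−7)(3−11)(3−5) = (−5)·(−4)·(−8)·(−2) = 320 ≡ 8, so v_2 = 8^{−1} = 5 (mod 13).
  i = 3 (α = 7): (7−8)(7−3)(7−11)(7−5) = (−1)·4·(−4)·2 = 32 ≡ 6, so v_3 = 6^{−1} = 11 (mod 13).
  i = 4 (α = 11): (11−8)(11−3)(11−7)(11−5) = 3·8·4·6 = 576 ≡ 4, so v_4 = 4^{−1} = 10 (mod 13).
  i = 5 (α = 5): (5−8)(5−3)(5−7)(5−11) = (−3)·2·(−2)·(−6) = −72 ≡ 6, so v_5 = 6^{−1} = 11 (mod 13).
  v = [2, 5, 11, 10, 11].
Step 2: syndromes of r = [9, 12, 7, 12, 3] (all sums mod 13).
  S_0 = Σ v_i r_i = 2·9 + 5·12 + 11·7 + 10·12 + 11·3 = 308 ≡ 9.
  S_1 = Σ v_i α_i r_i = 2·8·9 + 5·3·12 + 11·7·7 + 10·11·12 + 11·5·3 = 2348 ≡ 8.
  α_i^2 mod 13 = [12, 9, 10, 4, 12].
  S_2 = Σ v_i α_i^2 r_i = 2·12·9 + 5·9·12 + 11·10·7 + 10·4·12 + 11·12·3 = 2402 ≡ 10.
  S = (9, 8, 10) ≠ 0, so r is not a codeword (an error is present).
Step 3: locate the error. For a single error e at position i, S_ℓ = v_i·e·α_i^ℓ, so α_err = S_1/S_0.
  S_0^{−1} = 9^{−1} = 3 (mod 13), so α_err = 8·3 = 24 ≡ 11 = α_4. Error position i = 4.
  Consistency check: S_2/S_1 = 10·5 = 50 ≡ 11 = α_err ✓ (single-error assumption holds).
Step 4: error magnitude e = S_0/v_4 = S_0·∏_{j≠4}(α_4 − α_j) = 9·4 = 36 ≡ 10 (mod 13).
Step 5: correct position 4: c_4 = r_4 − e = 12 − 10 ≡ 2 (mod 13). Hence c = [9, 12, 7, 2, 3].
  Check: interpolating c through the α_i gives m(x) = 6 + 2·x (degree < 2) with m(α_i) = c_i for every i, so c is indeed a codeword.


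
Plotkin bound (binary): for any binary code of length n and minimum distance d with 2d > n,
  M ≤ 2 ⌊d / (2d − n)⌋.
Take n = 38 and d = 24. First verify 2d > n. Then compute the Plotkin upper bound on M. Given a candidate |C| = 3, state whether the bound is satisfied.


Plotkin bound M ≤ 4; given |C| = 3 ≤ bound (satisfied).

Check applicability: 2d = 48, n = 38.
2d − n = 10 > 0, so Plotkin applies.
Compute d/(2d−n) = 24/10 ≈ 2.4000.
⌊d/(2d−n)⌋ = 2.
Plotkin bound: M ≤ 2·2 = 4.
Given |C| = 3, check: satisfied.
This |C| is below the Plotkin bound.


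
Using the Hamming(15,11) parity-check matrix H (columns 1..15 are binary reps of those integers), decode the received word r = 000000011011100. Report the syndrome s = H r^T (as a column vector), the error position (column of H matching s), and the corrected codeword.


s = (1, 0, 1, 1)^T, error position = 11, corrected codeword c = 000000011001100

Compute s = H r^T mod 2 one row at a time:
  s_1 = 1 + 1 + 0 + 1 + 1 + 1 + 0 + 0 = 5 ≡ 1 (mod 2).
  s_2 = 0 + 0 + 0 + 0 + 1 + 1 + 0 + 0 = 2 ≡ 0 (mod 2).
  s_3 = 0 + 0 + 0 + 0 + 0 + 1 + 0 + 0 = 1 ≡ 1 (mod 2).
  s_4 = 0 + 0 + 0 + 0 + 1 + 1 + 1 + 0 = 3 ≡ 1 (mod 2).
s = (1, 0, 1, 1)^T — this equals column 11 of H (binary 1011), so error is at position 11.
Correct: flip bit 11 of r = 000000011011100 to get c = 000000011001100.


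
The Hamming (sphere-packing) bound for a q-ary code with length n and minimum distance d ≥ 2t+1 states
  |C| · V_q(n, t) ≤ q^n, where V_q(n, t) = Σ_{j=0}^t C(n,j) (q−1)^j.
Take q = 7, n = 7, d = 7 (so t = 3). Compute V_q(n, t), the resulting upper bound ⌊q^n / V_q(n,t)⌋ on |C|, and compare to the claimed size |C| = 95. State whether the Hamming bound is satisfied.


V_q(n, t) = 8359, q^n = 823543, Hamming bound = 98, |C| = 95 ≤ bound (satisfied).

Step 1: Compute V_q(n, t) = Σ_{j=0}^3 C(n, j) (q−1)^j.
  j = 0: C(7,0)·(6)^0 = 1·1 = 1.
  j = 1: C(7,1)·(6)^1 = 7·6 = 42.
  j = 2: C(7,2)·(6)^2 = 21·36 = 756.
  j = 3: C(7,3)·(6)^3 = 35·216 = 7560.
  V_q(n, t) = 1 + 42 + 756 + 7560 = 8359.
Step 2: q^n = 7^7 = 823543.
Step 3: Hamming bound ⌊q^n / V_q(n,t)⌋ = ⌊823543/8359⌋ = 98.
Step 4: Compare |C| = 95 to 98: satisfied.
The claimed |C| lies below the Hamming bound.


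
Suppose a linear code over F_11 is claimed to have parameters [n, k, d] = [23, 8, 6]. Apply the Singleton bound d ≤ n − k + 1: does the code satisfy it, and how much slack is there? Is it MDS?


Singleton RHS = n − k + 1 = 16, slack = 10, bound satisfied, not MDS.

Singleton bound: d ≤ n − k + 1.
Here n = 23, k = 8, so n − k + 1 = 16.
Given d = 6, check d ≤ 16: YES.
Slack = (n − k + 1) − d = 10.
The code is NOT MDS (slack = 10 > 0).
Description: the claimed parameters are [23, 8, 6]_11; such a code would be non-MDS.


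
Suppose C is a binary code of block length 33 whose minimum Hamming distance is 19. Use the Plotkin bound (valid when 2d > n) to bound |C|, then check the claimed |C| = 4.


Plotkin bound M ≤ 6; given |C| = 4 ≤ bound (satisfied).

Check applicability: 2d = 38, n = 33.
2d − n = 5 > 0, so Plotkin applies.
Compute d/(2d−n) = 19/5 ≈ 3.8000.
⌊d/(2d−n)⌋ = 3.
Plotkin bound: M ≤ 2·3 = 6.
Given |C| = 4, check: satisfied.
This |C| is below the Plotkin bound.


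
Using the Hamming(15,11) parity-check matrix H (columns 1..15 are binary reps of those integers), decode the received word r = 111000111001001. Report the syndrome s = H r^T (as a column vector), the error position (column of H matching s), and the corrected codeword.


s = (0, 1, 0, 1)^T, error position = 5, corrected codeword c = 111010111001001

Compute s = H r^T mod 2 one row at a time:
  s_1 = 1 + 1 + 0 + 0 + 1 + 0 + 0 + 1 = 4 ≡ 0 (mod 2).
  s_2 = 0 + 0 + 0 + 1 + 1 + 0 + 0 + 1 = 3 ≡ 1 (mod 2).
  s_3 = 1 + 1 + 0 + 1 + 0 + 0 + 0 + 1 = 4 ≡ 0 (mod 2).
  s_4 = 1 + 1 + 0 + 1 + 1 + 0 + 0 + 1 = 5 ≡ 1 (mod 2).
s = (0, 1, 0, 1)^T — this equals column 5 of H (binary 0101), so error is at position 5.
Correct: flip bit 5 of r = 111000111001001 to get c = 111010111001001.


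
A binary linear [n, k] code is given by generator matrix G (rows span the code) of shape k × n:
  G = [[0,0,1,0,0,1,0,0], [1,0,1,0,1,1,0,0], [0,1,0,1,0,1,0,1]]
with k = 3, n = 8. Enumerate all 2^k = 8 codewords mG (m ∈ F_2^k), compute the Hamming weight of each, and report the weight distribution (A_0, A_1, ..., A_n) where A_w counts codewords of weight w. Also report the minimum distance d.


Weight distribution: A_0 = 1, A_2 = 2, A_4 = 3, A_6 = 2. Minimum distance d = 2.

Enumerate all 2^3 = 8 messages m ∈ F_2^3.
For each, compute codeword c = mG in F_2^8, then tally its weight.
  m = 000 → c = 00000000, weight = 0.
  m = 100 → c = 00100100, weight = 2.
  m = 010 → c = 10101100, weight = 4.
  m = 110 → c = 10001000, weight = 2.
  m = 001 → c = 01010101, weight = 4.
  m = 101 → c = 01110001, weight = 4.
  m = 011 → c = 11111001, weight = 6.
  m = 111 → c = 11011101, weight = 6.
Tally weights:
  weight 0: 1 codewords.
  weight 2: 2 codewords.
  weight 4: 3 codewords.
  weight 6: 2 codewords.
Minimum distance d = smallest w > 0 with A_w > 0 = 2.
Sanity: Σ A_w = 8 = 2^3 = 8 ✓.


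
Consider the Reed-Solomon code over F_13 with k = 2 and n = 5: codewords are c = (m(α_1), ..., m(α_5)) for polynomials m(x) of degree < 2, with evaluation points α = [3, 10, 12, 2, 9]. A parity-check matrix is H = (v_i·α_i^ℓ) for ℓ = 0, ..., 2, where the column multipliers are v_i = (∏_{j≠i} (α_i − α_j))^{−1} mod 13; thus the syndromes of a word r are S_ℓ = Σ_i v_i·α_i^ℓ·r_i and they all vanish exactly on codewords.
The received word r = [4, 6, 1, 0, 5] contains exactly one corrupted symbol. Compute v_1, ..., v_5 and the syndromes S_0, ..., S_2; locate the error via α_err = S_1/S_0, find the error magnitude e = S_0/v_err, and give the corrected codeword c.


S = (9, 3, 1), error at position 5, error magnitude e = 3, c = [4, 6, 1, 0, 2].

Step 1: column multipliers v_i = (∏_{j≠i}(α_i − α_j))^{−1} mod 13.
  i = 1 (α = 3): (3−10)(3−12)(3−2)(3−9) = (−7)·(−9)·1·(−6) = −378 ≡ 12, so v_1 = 12^{−1} = 12 (mod 13).
  i = 2 (α = 10): (10−3)(10−12)(10−2)(10−9) = 7·(−2)·8·1 = −112 ≡ 5, so v_2 = 5^{−1} = 8 (mod 13).
  i = 3 (α = 12): (12−3)(12−10)(12−2)(12−9) = 9·2·10·3 = 540 ≡ 7, so v_3 = 7^{−1} = 2 (mod 13).
  i = 4 (α = 2): (2−3)(2−10)(2−12)(2−9) = (−1)·(−8)·(−10)·(−7) = 560 ≡ 1, so v_4 = 1^{−1} = 1 (mod 13).
  i = 5 (α = 9): (9−3)(9−10)(9−12)(9−2) = 6·(−1)·(−3)·7 = 126 ≡ 9, so v_5 = 9^{−1} = 3 (mod 13).
  v = [12, 8, 2, 1, 3].
Step 2: syndromes of r = [4, 6, 1, 0, 5] (all sums mod 13).
  S_0 = Σ v_i r_i = 12·4 + 8·6 + 2·1 + 1·0 + 3·5 = 113 ≡ 9.
  S_1 = Σ v_i α_i r_i = 12·3·4 + 8·10·6 + 2·12·1 + 1·2·0 + 3·9·5 = 783 ≡ 3.
  α_i^2 mod 13 = [9, 9, 1, 4, 3].
  S_2 = Σ v_i α_i^2 r_i = 12·9·4 + 8·9·6 + 2·1·1 + 1·4·0 + 3·3·5 = 911 ≡ 1.
  S = (9, 3, 1) ≠ 0, so r is not a codeword (an error is present).
Step 3: locate the error. For a single error e at position i, S_ℓ = v_i·e·α_i^ℓ, so α_err = S_1/S_0.
  S_0^{−1} = 9^{−1} = 3 (mod 13), so α_err = 3·3 = 9 ≡ 9 = α_5. Error position i = 5.
  Consistency check: S_2/S_1 = 1·9 = 9 ≡ 9 = α_err ✓ (single-error assumption holds).
Step 4: error magnitude e = S_0/v_5 = S_0·∏_{j≠5}(α_5 − α_j) = 9·9 = 81 ≡ 3 (mod 13).
Step 5: correct position 5: c_5 = r_5 − e = 5 − 3 ≡ 2 (mod 13). Hence c = [4, 6, 1, 0, 2].
  Check: interpolating c through the α_i gives m(x) = 5 + 4·x (degree < 2) with m(α_i) = c_i for every i, so c is indeed a codeword.


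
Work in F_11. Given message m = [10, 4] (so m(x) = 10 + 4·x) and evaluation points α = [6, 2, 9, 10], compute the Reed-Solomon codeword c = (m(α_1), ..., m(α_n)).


c = [1, 7, 2, 6]

Message polynomial: m(x) = 10 + 4·x (mod 11).
For each evaluation point α_i, compute m(α_i) mod 11:
  α_1 = 6: Horner steps 4 → 1, so m(6) = 1.
  α_2 = 2: Horner steps 4 → 7, so m(2) = 7.
  α_3 = 9: Horner steps 4 → 2, so m(9) = 2.
  α_4 = 10: Horner steps 4 → 6, so m(10) = 6.
Codeword c = [1, 7, 2, 6] ∈ F_11^4.


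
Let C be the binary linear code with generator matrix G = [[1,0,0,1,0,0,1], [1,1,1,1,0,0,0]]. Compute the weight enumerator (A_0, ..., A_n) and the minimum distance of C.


Weight distribution: A_0 = 1, A_3 = 2, A_4 = 1. Minimum distance d = 3.

Enumerate all 2^2 = 4 messages m ∈ F_2^2.
For each, compute codeword c = mG in F_2^7, then tally its weight.
  m = 00 → c = 0000000, weight = 0.
  m = 10 → c = 1001001, weight = 3.
  m = 01 → c = 1111000, weight = 4.
  m = 11 → c = 0110001, weight = 3.
Tally weights:
  weight 0: 1 codewords.
  weight 3: 2 codewords.
  weight 4: 1 codewords.
Minimum distance d = smallest w > 0 with A_w > 0 = 3.
Sanity: Σ A_w = 4 = 2^2 = 4 ✓.


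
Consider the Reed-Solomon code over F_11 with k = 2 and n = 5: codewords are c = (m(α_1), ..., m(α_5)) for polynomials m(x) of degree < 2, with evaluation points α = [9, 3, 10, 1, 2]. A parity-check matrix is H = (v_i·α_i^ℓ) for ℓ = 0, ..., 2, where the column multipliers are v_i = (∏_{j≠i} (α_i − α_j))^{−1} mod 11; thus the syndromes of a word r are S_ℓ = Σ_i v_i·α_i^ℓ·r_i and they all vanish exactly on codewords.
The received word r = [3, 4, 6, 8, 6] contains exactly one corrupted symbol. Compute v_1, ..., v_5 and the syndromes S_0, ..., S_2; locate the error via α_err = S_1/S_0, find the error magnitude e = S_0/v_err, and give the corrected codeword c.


S = (3, 8, 3), error at position 3, error magnitude e = 5, c = [3, 4, 1, 8, 6].

Step 1: column multipliers v_i = (∏_{j≠i}(α_i − α_j))^{−1} mod 11.
  i = 1 (α = 9): (9−3)(9−10)(9−1)(9−2) = 6·(−1)·8·7 = −336 ≡ 5, so v_1 = 5^{−1} = 9 (mod 11).
  i = 2 (α = 3): (3−9)(3−10)(3−1)(3−2) = (−6)·(−7)·2·1 = 84 ≡ 7, so v_2 = 7^{−1} = 8 (mod 11).
  i = 3 (α = 10): (10−9)(10−3)(10−1)(10−2) = 1·7·9·8 = 504 ≡ 9, so v_3 = 9^{−1} = 5 (mod 11).
  i = 4 (α = 1): (1−9)(1−3)(1−10)(1−2) = (−8)·(−2)·(−9)·(−1) = 144 ≡ 1, so v_4 = 1^{−1} = 1 (mod 11).
  i = 5 (α = 2): (2−9)(2−3)(2−10)(2−1) = (−7)·(−1)·(−8)·1 = −56 ≡ 10, so v_5 = 10^{−1} = 10 (mod 11).
  v = [9, 8, 5, 1, 10].
Step 2: syndromes of r = [3, 4, 6, 8, 6] (all sums mod 11).
  S_0 = Σ v_i r_i = 9·3 + 8·4 + 5·6 + 1·8 + 10·6 = 157 ≡ 3.
  S_1 = Σ v_i α_i r_i = 9·9·3 + 8·3·4 + 5·10·6 + 1·1·8 + 10·2·6 = 767 ≡ 8.
  α_i^2 mod 11 = [4, 9, 1, 1, 4].
  S_2 = Σ v_i α_i^2 r_i = 9·4·3 + 8·9·4 + 5·1·6 + 1·1·8 + 10·4·6 = 674 ≡ 3.
  S = (3, 8, 3) ≠ 0, so r is not a codeword (an error is present).
Step 3: locate the error. For a single error e at position i, S_ℓ = v_i·e·α_i^ℓ, so α_err = S_1/S_0.
  S_0^{−1} = 3^{−1} = 4 (mod 11), so α_err = 8·4 = 32 ≡ 10 = α_3. Error position i = 3.
  Consistency check: S_2/S_1 = 3·7 = 21 ≡ 10 = α_err ✓ (single-error assumption holds).
Step 4: error magnitude e = S_0/v_3 = S_0·∏_{j≠3}(α_3 − α_j) = 3·9 = 27 ≡ 5 (mod 11).
Step 5: correct position 3: c_3 = r_3 − e = 6 − 5 ≡ 1 (mod 11). Hence c = [3, 4, 1, 8, 6].
  Check: interpolating c through the α_i gives m(x) = 10 + 9·x (degree < 2) with m(α_i) = c_i for every i, so c is indeed a codeword.


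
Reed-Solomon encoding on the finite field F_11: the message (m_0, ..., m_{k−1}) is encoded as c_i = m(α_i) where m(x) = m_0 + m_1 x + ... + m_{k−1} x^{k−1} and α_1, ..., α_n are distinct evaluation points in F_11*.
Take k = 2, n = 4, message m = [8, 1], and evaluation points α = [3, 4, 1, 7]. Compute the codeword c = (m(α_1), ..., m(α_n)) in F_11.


c = [0, 1, 9, 4]

Message polynomial: m(x) = 8 + 1·x (mod 11).
For each evaluation point α_i, compute m(α_i) mod 11:
  α_1 = 3: Horner steps 1 → 0, so m(3) = 0.
  α_2 = 4: Horner steps 1 → 1, so m(4) = 1.
  α_3 = 1: Horner steps 1 → 9, so m(1) = 9.
  α_4 = 7: Horner steps 1 → 4, so m(7) = 4.
Codeword c = [0, 1, 9, 4] ∈ F_11^4.


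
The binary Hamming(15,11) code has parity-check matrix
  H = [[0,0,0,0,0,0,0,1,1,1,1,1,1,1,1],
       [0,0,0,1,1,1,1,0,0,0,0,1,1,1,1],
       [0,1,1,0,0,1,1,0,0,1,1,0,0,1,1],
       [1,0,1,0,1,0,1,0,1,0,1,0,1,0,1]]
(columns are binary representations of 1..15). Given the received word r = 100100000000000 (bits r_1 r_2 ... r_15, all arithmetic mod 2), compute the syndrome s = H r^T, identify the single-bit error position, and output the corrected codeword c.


s = (0, 1, 0, 1)^T, error position = 5, corrected codeword c = 100110000000000

Compute s = H r^T mod 2 one row at a time:
  s_1 = 0 + 0 + 0 + 0 + 0 + 0 + 0 + 0 = 0 ≡ 0 (mod 2).
  s_2 = 1 + 0 + 0 + 0 + 0 + 0 + 0 + 0 = 1 ≡ 1 (mod 2).
  s_3 = 0 + 0 + 0 + 0 + 0 + 0 + 0 + 0 = 0 ≡ 0 (mod 2).
  s_4 = 1 + 0 + 0 + 0 + 0 + 0 + 0 + 0 = 1 ≡ 1 (mod 2).
s = (0, 1, 0, 1)^T — this equals column 5 of H (binary 0101), so error is at position 5.
Correct: flip bit 5 of r = 100100000000000 to get c = 100110000000000.
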